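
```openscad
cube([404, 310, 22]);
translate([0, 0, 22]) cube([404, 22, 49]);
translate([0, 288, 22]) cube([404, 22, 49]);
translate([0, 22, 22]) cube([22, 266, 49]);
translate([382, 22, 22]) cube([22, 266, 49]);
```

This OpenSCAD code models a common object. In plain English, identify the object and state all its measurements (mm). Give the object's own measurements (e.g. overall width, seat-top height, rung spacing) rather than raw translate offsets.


An open-topped rectangular box: outside dimensions 404×310×71 mm, with a uniform wall and base thickness of 22 mm. The base is a full 404×310 slab on the floor; four walls sit on top of the base. The front and back walls (the −y and +y sides) span the full width; the two side walls fit between them.


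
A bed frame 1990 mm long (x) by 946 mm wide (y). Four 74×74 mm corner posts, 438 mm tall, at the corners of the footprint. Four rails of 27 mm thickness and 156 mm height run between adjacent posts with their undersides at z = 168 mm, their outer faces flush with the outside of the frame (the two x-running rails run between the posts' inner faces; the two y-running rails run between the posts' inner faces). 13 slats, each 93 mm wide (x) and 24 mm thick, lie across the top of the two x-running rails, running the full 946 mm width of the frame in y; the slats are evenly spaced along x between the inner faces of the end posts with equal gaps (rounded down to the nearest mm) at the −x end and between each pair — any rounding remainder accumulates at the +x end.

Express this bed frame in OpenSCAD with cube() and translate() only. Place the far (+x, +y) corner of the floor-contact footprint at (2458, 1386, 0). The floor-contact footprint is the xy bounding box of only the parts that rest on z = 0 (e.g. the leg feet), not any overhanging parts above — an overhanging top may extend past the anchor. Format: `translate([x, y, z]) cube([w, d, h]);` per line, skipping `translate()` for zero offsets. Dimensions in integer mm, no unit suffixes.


translate([468, 440, 0]) cube([74, 74, 438]);
translate([468, 1312, 0]) cube([74, 74, 438]);
translate([2384, 440, 0]) cube([74, 74, 438]);
translate([2384, 1312, 0]) cube([74, 74, 438]);
translate([542, 440, 168]) cube([1842, 27, 156]);
translate([542, 1359, 168]) cube([1842, 27, 156]);
translate([468, 514, 168]) cube([27, 798, 156]);
translate([2431, 514, 168]) cube([27, 798, 156]);
translate([587, 440, 324]) cube([93, 946, 24]);
translate([725, 440, 324]) cube([93, 946, 24]);
translate([863, 440, 324]) cube([93, 946, 24]);
translate([1001, 440, 324]) cube([93, 946, 24]);
translate([1139, 440, 324]) cube([93, 946, 24]);
translate([1277, 440, 324]) cube([93, 946, 24]);
translate([1415, 440, 324]) cube([93, 946, 24]);
translate([1553, 440, 324]) cube([93, 946, 24]);
translate([1691, 440, 324]) cube([93, 946, 24]);
translate([1829, 440, 324]) cube([93, 946, 24]);
translate([1967, 440, 324]) cube([93, 946, 24]);
translate([2105, 440, 324]) cube([93, 946, 24]);
translate([2243, 440, 324]) cube([93, 946, 24]);


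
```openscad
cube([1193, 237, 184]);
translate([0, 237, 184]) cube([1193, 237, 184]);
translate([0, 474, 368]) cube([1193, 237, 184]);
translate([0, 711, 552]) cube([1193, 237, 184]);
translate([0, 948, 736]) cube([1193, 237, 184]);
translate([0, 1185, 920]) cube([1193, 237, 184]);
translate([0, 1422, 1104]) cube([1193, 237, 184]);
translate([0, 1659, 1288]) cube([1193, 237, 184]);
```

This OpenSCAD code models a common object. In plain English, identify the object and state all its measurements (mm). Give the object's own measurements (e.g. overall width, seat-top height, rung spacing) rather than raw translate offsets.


A straight staircase of 8 solid steps. Each step is 1193 mm wide (x), 237 mm deep (y, the going) and 184 mm tall (the rise). The first step rests on the floor; each subsequent step sits one going further in +y and one rise higher in +z, directly behind and above the previous step with no overlap.


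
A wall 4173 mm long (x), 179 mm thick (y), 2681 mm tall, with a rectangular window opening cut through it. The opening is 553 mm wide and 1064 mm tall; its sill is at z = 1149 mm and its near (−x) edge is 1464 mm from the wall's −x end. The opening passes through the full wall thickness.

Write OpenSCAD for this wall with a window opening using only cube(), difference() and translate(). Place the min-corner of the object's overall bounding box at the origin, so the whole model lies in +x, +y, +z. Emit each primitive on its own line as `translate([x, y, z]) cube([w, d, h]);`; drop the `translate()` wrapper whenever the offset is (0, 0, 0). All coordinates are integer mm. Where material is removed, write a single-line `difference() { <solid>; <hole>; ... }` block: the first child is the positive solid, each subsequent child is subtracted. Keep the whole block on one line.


difference() { cube([4173, 179, 2681]); translate([1464, 0, 1149]) cube([553, 179, 1064]); }


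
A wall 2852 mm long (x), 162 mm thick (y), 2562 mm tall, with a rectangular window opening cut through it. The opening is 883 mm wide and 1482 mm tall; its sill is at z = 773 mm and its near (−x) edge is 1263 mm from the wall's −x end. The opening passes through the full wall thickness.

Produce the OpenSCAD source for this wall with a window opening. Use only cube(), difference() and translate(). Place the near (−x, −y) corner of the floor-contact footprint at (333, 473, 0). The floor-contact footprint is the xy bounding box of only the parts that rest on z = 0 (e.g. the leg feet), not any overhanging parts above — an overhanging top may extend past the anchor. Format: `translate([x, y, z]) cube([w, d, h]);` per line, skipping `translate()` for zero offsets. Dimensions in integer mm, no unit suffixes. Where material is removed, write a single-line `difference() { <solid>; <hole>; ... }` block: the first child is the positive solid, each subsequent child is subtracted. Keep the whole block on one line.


difference() { translate([333, 473, 0]) cube([2852, 162, 2562]); translate([1596, 473, 773]) cube([883, 162, 1482]); }


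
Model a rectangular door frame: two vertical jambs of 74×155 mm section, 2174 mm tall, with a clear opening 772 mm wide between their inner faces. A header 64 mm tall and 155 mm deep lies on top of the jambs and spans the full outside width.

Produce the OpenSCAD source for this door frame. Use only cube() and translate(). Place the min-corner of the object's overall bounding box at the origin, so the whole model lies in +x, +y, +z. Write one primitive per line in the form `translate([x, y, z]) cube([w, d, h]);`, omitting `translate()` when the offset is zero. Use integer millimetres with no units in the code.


cube([74, 155, 2174]);
translate([846, 0, 0]) cube([74, 155, 2174]);
translate([0, 0, 2174]) cube([920, 155, 64]);


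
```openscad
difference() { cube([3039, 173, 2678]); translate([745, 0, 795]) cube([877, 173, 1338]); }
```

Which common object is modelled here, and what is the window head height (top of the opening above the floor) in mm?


A wall with a window opening. The window head height is 2133 mm.

A wall with a rectangular opening subtracted — a window. Sill at z = 795, opening 1338 mm tall, so the head is at 795 + 1338 = 2133 mm.


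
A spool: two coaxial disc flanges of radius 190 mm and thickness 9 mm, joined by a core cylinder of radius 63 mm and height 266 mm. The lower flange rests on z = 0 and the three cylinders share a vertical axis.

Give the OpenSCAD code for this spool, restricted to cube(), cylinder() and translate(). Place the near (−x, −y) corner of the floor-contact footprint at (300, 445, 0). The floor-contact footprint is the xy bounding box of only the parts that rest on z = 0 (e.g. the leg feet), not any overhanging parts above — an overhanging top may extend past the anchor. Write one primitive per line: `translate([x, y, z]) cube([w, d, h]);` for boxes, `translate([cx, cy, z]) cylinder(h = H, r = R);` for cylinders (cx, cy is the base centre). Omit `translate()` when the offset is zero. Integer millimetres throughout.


translate([490, 635, 0]) cylinder(h = 9, r = 190);
translate([490, 635, 9]) cylinder(h = 266, r = 63);
translate([490, 635, 275]) cylinder(h = 9, r = 190);


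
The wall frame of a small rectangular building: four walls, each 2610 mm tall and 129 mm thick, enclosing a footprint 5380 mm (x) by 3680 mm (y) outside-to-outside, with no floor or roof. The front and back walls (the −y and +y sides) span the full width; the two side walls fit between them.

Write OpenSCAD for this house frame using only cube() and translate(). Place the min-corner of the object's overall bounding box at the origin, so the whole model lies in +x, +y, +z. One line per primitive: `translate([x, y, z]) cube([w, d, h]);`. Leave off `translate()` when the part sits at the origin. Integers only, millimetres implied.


cube([5380, 129, 2610]);
translate([0, 3551, 0]) cube([5380, 129, 2610]);
translate([0, 129, 0]) cube([129, 3422, 2610]);
translate([5251, 129, 0]) cube([129, 3422, 2610]);


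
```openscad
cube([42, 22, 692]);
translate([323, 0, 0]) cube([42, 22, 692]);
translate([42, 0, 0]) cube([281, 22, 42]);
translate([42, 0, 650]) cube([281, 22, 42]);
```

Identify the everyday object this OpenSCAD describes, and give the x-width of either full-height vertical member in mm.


A picture frame. The border width is 42 mm.

Four thin pieces enclosing a rectangular opening — a picture frame. The two full-height stiles are 692 mm tall; the top rail sits at z = 650 and is 42 mm tall, so the border above the opening is 692 − 650 = 42 mm, matching the stile x-width.


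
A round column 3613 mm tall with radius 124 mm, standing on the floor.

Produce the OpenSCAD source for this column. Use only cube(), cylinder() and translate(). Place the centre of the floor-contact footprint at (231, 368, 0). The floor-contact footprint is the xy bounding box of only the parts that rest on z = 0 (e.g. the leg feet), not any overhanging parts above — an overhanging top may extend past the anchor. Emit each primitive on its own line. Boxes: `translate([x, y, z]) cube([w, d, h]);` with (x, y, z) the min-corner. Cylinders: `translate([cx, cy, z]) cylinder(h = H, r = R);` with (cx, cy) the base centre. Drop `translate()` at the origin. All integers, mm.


translate([231, 368, 0]) cylinder(h = 3613, r = 124);


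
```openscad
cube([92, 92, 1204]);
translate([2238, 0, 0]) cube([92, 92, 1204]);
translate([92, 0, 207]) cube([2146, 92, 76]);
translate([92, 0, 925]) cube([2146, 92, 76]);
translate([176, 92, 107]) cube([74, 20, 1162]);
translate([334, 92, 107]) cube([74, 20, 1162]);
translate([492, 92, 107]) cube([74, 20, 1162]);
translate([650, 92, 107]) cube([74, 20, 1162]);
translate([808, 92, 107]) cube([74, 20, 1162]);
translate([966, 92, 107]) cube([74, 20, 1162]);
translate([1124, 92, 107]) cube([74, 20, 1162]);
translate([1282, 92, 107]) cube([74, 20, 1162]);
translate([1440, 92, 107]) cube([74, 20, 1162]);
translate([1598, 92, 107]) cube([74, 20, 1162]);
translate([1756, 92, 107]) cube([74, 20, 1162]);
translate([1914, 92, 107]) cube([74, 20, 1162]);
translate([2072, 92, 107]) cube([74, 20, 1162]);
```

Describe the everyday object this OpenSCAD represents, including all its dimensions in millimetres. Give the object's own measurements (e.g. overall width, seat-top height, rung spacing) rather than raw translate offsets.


A fence section. Two 92×92 mm posts, 1204 mm tall, stand on the floor with a clear span of 2146 mm between their inner faces. Two horizontal rails of 92×76 mm section span the gap between the posts with their undersides at z = 207 mm and z = 925 mm, flush with the posts' −y face. 13 pickets, each 74 mm wide, 20 mm thick and 1162 mm tall, are fixed to the +y face of the rails with their bottoms at z = 107 mm, spaced across the span with a 84 mm gap after the −x post and between neighbouring pickets, with 92 mm left before the +x post.


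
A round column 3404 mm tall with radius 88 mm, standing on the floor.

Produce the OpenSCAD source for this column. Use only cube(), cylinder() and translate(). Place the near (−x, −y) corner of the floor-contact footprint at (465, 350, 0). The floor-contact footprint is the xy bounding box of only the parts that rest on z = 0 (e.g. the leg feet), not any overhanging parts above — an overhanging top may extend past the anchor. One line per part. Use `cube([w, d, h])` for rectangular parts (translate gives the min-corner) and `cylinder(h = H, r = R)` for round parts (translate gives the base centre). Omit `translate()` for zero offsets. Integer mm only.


translate([553, 438, 0]) cylinder(h = 3404, r = 88);


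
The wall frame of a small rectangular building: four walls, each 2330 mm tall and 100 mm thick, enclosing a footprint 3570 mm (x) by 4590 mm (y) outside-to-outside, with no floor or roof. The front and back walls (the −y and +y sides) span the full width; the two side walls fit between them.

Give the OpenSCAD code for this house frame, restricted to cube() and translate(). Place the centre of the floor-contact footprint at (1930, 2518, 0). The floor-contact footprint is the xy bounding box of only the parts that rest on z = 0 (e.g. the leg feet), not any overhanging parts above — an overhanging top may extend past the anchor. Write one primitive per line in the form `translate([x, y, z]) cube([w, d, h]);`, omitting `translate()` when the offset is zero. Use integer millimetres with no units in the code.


translate([145, 223, 0]) cube([3570, 100, 2330]);
translate([145, 4713, 0]) cube([3570, 100, 2330]);
translate([145, 323, 0]) cube([100, 4390, 2330]);
translate([3615, 323, 0]) cube([100, 4390, 2330]);


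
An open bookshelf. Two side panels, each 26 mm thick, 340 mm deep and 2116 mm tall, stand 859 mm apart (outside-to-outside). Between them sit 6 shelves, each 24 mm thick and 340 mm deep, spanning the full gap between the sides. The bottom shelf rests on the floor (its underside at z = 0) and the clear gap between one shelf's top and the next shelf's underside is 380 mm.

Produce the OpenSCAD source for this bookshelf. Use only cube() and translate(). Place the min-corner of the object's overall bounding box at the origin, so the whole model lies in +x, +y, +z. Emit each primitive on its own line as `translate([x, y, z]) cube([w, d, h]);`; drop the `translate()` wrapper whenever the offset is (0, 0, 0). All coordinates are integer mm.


cube([26, 340, 2116]);
translate([833, 0, 0]) cube([26, 340, 2116]);
translate([26, 0, 0]) cube([807, 340, 24]);
translate([26, 0, 404]) cube([807, 340, 24]);
translate([26, 0, 808]) cube([807, 340, 24]);
translate([26, 0, 1212]) cube([807, 340, 24]);
translate([26, 0, 1616]) cube([807, 340, 24]);
translate([26, 0, 2020]) cube([807, 340, 24]);


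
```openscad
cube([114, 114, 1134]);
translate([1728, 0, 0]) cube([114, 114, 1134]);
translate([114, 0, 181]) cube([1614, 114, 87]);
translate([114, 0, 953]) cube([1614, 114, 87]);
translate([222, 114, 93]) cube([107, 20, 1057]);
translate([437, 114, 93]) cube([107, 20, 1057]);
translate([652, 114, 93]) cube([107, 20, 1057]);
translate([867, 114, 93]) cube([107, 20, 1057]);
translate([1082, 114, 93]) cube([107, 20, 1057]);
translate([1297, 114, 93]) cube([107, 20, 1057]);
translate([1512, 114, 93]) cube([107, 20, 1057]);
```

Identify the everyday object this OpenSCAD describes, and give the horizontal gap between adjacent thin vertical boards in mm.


A fence section. The picket gap is 108 mm.

Two posts, two rails, 7 pickets — a fence section. Span 1614 mm holds 7 pickets of 107 mm with 8 equal gaps: ⌊(1614 − 7·107) / 8⌋ = 108 mm.


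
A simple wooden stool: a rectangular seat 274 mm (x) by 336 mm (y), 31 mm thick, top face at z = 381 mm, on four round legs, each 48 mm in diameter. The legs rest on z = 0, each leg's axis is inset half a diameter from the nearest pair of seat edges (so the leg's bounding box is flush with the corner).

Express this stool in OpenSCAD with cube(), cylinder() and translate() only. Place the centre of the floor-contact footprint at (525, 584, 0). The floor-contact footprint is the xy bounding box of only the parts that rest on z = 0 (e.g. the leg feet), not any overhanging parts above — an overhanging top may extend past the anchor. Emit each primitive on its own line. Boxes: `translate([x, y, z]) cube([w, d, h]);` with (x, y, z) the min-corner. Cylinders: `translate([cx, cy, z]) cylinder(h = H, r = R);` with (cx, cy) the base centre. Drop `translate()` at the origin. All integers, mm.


translate([388, 416, 350]) cube([274, 336, 31]);
translate([412, 440, 0]) cylinder(h = 350, r = 24);
translate([638, 440, 0]) cylinder(h = 350, r = 24);
translate([412, 728, 0]) cylinder(h = 350, r = 24);
translate([638, 728, 0]) cylinder(h = 350, r = 24);


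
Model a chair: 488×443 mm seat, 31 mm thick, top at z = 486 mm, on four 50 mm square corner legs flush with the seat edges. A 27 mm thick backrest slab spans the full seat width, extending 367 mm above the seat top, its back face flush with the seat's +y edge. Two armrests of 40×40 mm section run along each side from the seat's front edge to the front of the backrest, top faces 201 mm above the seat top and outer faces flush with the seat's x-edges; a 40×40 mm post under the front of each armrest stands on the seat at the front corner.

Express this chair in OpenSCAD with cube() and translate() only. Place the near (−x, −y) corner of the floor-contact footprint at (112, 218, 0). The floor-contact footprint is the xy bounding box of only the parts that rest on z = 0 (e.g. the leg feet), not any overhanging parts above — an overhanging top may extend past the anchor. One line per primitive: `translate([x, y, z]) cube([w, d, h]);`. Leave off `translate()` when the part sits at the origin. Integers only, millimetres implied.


translate([112, 218, 455]) cube([488, 443, 31]);
translate([112, 218, 0]) cube([50, 50, 455]);
translate([550, 218, 0]) cube([50, 50, 455]);
translate([112, 611, 0]) cube([50, 50, 455]);
translate([550, 611, 0]) cube([50, 50, 455]);
translate([112, 634, 486]) cube([488, 27, 367]);
translate([112, 218, 647]) cube([40, 416, 40]);
translate([560, 218, 647]) cube([40, 416, 40]);
translate([112, 218, 486]) cube([40, 40, 161]);
translate([560, 218, 486]) cube([40, 40, 161]);


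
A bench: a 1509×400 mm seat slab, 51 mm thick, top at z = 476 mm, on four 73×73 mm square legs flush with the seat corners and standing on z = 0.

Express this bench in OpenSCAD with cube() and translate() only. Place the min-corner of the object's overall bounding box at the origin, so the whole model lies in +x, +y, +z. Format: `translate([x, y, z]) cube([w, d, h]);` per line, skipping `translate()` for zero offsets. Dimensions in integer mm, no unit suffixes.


translate([0, 0, 425]) cube([1509, 400, 51]);
cube([73, 73, 425]);
translate([0, 327, 0]) cube([73, 73, 425]);
translate([1436, 0, 0]) cube([73, 73, 425]);
translate([1436, 327, 0]) cube([73, 73, 425]);


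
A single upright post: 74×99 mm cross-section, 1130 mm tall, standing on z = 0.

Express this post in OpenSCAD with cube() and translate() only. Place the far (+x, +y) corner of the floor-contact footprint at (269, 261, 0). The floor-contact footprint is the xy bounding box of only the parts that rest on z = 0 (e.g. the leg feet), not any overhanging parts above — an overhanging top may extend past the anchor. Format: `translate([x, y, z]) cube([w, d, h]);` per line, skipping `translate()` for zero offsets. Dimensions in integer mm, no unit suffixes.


translate([195, 162, 0]) cube([74, 99, 1130]);


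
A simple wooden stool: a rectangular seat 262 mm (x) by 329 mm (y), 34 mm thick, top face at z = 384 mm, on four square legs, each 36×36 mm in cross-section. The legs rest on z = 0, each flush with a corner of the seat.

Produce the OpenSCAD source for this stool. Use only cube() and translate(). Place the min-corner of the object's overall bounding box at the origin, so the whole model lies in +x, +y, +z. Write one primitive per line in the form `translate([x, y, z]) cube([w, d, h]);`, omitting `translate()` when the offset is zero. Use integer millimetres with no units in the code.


translate([0, 0, 350]) cube([262, 329, 34]);
cube([36, 36, 350]);
translate([226, 0, 0]) cube([36, 36, 350]);
translate([0, 293, 0]) cube([36, 36, 350]);
translate([226, 293, 0]) cube([36, 36, 350]);


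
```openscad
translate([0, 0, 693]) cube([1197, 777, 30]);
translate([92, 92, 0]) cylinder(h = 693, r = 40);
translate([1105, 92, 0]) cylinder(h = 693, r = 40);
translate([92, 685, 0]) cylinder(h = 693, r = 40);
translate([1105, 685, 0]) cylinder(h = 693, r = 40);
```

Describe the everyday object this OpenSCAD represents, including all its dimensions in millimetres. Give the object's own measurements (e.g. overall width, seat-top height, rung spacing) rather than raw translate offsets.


A table: top 1197 mm (x) × 777 mm (y), 30 mm thick, upper face at z = 723 mm, on four round legs of 80 mm diameter, each leg's bounding box inset 52 mm from the nearest pair of top edges from z = 0 to the bottom of the top.


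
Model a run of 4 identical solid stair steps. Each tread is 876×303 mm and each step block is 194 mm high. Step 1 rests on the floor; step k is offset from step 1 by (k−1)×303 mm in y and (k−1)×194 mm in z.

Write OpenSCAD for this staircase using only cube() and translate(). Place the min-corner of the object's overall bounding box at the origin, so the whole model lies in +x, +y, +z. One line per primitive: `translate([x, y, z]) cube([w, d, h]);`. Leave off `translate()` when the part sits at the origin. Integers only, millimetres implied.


cube([876, 303, 194]);
translate([0, 303, 194]) cube([876, 303, 194]);
translate([0, 606, 388]) cube([876, 303, 194]);
translate([0, 909, 582]) cube([876, 303, 194]);


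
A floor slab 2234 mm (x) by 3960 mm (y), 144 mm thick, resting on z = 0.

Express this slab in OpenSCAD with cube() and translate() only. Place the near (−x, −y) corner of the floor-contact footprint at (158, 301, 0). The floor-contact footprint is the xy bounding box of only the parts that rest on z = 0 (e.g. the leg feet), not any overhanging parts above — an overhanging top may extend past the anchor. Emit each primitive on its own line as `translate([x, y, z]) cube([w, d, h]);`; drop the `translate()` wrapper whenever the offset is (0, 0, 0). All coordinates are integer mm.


translate([158, 301, 0]) cube([2234, 3960, 144]);


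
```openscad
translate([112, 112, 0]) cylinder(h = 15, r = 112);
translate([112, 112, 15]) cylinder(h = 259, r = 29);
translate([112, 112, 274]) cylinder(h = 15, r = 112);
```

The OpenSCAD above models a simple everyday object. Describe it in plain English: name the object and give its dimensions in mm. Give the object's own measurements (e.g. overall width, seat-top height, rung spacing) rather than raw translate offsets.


A spool: two coaxial disc flanges of radius 112 mm and thickness 15 mm, joined by a core cylinder of radius 29 mm and height 259 mm. The lower flange rests on z = 0 and the three cylinders share a vertical axis.


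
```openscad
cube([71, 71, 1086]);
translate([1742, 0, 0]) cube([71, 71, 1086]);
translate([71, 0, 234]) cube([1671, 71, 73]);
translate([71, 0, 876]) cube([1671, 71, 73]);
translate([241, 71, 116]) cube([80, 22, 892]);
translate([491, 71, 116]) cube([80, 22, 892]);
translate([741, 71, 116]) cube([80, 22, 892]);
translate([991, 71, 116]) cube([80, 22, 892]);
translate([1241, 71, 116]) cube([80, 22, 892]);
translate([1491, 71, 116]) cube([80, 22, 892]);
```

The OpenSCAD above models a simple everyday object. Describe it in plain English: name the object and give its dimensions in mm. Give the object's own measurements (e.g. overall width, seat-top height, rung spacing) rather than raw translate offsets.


A fence section. Two 71×71 mm posts, 1086 mm tall, stand on the floor with a clear span of 1671 mm between their inner faces. Two horizontal rails of 71×73 mm section span the gap between the posts with their undersides at z = 234 mm and z = 876 mm, flush with the posts' −y face. 6 pickets, each 80 mm wide, 22 mm thick and 892 mm tall, are fixed to the +y face of the rails with their bottoms at z = 116 mm, spaced across the span with a 170 mm gap after the −x post and between neighbouring pickets, with 171 mm left before the +x post.


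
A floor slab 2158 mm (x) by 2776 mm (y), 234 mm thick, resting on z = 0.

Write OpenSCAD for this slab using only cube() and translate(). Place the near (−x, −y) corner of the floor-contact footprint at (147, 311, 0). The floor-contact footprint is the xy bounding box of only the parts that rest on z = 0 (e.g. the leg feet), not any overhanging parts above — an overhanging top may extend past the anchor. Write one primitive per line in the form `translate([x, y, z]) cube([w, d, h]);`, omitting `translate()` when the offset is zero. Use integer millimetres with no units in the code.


translate([147, 311, 0]) cube([2158, 2776, 234]);


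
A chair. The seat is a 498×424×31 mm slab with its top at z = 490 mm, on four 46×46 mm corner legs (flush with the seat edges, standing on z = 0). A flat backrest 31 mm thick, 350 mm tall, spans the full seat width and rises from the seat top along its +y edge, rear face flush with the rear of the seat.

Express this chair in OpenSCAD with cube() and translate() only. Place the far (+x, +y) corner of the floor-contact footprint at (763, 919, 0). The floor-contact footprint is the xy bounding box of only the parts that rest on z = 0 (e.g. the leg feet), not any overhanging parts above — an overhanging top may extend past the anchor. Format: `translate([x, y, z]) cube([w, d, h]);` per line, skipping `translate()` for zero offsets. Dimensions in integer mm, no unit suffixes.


translate([265, 495, 459]) cube([498, 424, 31]);
translate([265, 495, 0]) cube([46, 46, 459]);
translate([717, 495, 0]) cube([46, 46, 459]);
translate([265, 873, 0]) cube([46, 46, 459]);
translate([717, 873, 0]) cube([46, 46, 459]);
translate([265, 888, 490]) cube([498, 31, 350]);


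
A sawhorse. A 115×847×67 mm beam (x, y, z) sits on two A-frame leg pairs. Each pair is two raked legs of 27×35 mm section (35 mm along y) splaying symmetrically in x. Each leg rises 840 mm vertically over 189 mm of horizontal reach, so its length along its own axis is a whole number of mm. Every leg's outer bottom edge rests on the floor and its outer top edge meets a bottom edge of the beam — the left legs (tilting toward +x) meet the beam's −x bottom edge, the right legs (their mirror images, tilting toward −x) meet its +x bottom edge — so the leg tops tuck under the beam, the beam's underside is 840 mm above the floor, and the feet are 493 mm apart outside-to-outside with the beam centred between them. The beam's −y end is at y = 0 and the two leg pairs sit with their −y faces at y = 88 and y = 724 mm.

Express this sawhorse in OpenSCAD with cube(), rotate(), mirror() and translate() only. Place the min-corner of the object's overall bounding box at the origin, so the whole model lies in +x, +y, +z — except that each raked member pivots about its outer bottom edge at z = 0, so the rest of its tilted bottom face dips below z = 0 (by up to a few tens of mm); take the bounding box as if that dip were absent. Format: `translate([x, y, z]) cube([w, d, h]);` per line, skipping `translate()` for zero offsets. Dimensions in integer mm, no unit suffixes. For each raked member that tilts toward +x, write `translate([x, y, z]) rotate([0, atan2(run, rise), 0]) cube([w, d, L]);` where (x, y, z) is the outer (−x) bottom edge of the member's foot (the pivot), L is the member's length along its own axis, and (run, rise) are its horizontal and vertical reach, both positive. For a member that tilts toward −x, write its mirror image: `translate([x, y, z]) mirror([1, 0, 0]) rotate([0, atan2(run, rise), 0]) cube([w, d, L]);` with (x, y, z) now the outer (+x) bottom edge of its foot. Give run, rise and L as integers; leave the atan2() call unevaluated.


// leg length = √(189² + 840²) = 861
// right-leg outer foot x = 2·189 + 115 = 493
// beam min-corner = (189, 0, 840)
translate([189, 0, 840]) cube([115, 847, 67]);
translate([0, 88, 0]) rotate([0, atan2(189, 840), 0]) cube([27, 35, 861]);
translate([493, 88, 0]) mirror([1, 0, 0]) rotate([0, atan2(189, 840), 0]) cube([27, 35, 861]);
translate([0, 724, 0]) rotate([0, atan2(189, 840), 0]) cube([27, 35, 861]);
translate([493, 724, 0]) mirror([1, 0, 0]) rotate([0, atan2(189, 840), 0]) cube([27, 35, 861]);


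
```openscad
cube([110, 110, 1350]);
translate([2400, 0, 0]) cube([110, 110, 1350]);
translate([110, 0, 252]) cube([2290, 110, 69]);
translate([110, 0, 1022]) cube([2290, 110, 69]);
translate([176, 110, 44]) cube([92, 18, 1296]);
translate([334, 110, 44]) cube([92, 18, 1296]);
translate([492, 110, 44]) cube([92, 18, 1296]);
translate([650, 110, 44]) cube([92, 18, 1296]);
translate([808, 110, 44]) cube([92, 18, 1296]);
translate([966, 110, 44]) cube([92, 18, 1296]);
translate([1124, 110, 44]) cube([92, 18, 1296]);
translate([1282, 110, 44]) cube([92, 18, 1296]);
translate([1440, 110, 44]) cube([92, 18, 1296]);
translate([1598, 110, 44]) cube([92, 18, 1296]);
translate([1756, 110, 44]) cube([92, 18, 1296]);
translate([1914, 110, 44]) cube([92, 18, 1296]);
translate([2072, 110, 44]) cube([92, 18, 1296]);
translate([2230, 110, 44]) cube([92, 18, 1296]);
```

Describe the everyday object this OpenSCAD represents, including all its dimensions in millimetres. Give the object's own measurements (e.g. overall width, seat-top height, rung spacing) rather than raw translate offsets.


A fence section. Two 110×110 mm posts, 1350 mm tall, stand on the floor with a clear span of 2290 mm between their inner faces. Two horizontal rails of 110×69 mm section span the gap between the posts with their undersides at z = 252 mm and z = 1022 mm, flush with the posts' −y face. 14 pickets, each 92 mm wide, 18 mm thick and 1296 mm tall, are fixed to the +y face of the rails with their bottoms at z = 44 mm, spaced across the span with a 66 mm gap after the −x post and between neighbouring pickets, with 78 mm left before the +x post.


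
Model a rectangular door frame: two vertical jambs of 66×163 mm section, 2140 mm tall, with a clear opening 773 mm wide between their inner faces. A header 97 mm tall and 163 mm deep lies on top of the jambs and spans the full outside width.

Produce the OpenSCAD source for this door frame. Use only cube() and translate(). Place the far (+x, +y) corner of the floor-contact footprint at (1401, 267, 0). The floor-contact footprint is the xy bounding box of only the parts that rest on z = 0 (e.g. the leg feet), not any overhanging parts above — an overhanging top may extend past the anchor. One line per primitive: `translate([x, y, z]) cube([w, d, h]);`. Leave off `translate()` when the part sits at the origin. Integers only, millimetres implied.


translate([496, 104, 0]) cube([66, 163, 2140]);
translate([1335, 104, 0]) cube([66, 163, 2140]);
translate([496, 104, 2140]) cube([905, 163, 97]);


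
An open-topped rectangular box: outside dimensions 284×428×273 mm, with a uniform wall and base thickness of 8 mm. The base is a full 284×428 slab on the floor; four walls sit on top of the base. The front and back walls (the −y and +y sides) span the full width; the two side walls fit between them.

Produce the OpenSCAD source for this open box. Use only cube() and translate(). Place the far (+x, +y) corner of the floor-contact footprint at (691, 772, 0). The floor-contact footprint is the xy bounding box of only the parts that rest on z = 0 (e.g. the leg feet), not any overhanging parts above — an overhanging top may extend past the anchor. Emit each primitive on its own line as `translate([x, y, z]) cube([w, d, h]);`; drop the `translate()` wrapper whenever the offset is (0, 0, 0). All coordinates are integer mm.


translate([407, 344, 0]) cube([284, 428, 8]);
translate([407, 344, 8]) cube([284, 8, 265]);
translate([407, 764, 8]) cube([284, 8, 265]);
translate([407, 352, 8]) cube([8, 412, 265]);
translate([683, 352, 8]) cube([8, 412, 265]);


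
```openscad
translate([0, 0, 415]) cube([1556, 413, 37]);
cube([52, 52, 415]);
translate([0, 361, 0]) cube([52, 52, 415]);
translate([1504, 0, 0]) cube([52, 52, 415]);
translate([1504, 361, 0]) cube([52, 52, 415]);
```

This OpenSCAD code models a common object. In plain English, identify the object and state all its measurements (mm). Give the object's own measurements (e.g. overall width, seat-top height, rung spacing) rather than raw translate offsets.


A bench: a 1556×413 mm seat slab, 37 mm thick, top at z = 452 mm, on four 52×52 mm square legs flush with the seat corners and standing on z = 0.


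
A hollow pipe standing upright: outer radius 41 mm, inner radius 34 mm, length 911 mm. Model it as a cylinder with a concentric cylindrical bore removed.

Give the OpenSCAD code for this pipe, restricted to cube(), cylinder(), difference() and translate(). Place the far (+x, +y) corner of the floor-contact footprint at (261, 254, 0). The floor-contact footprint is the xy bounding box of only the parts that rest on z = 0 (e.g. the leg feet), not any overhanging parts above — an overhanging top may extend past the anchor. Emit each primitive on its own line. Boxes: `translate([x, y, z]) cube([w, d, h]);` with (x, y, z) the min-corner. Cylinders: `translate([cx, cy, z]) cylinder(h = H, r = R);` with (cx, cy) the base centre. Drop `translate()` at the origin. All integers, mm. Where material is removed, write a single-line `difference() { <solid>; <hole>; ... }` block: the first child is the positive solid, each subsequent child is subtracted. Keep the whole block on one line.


difference() { translate([220, 213, 0]) cylinder(h = 911, r = 41); translate([220, 213, 0]) cylinder(h = 911, r = 34); }


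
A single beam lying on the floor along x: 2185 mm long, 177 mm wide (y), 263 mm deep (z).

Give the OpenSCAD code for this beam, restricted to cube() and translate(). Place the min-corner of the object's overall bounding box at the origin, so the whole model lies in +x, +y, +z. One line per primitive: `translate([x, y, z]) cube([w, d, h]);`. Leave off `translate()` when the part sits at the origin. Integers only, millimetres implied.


cube([2185, 177, 263]);


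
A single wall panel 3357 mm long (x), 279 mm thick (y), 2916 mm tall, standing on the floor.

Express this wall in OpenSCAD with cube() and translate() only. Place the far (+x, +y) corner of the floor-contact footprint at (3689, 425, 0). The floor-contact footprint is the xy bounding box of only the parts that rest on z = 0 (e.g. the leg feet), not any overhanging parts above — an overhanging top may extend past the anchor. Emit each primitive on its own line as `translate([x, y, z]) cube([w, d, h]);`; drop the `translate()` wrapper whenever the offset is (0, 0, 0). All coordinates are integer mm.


translate([332, 146, 0]) cube([3357, 279, 2916]);


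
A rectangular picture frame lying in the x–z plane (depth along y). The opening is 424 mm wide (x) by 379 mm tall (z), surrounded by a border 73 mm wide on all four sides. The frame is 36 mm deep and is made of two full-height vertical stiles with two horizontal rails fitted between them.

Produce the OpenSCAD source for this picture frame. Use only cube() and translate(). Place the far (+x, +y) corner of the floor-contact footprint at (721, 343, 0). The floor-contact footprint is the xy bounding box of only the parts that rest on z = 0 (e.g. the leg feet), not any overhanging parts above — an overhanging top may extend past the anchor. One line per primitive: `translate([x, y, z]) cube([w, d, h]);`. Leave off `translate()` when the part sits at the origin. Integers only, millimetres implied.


translate([151, 307, 0]) cube([73, 36, 525]);
translate([648, 307, 0]) cube([73, 36, 525]);
translate([224, 307, 0]) cube([424, 36, 73]);
translate([224, 307, 452]) cube([424, 36, 73]);


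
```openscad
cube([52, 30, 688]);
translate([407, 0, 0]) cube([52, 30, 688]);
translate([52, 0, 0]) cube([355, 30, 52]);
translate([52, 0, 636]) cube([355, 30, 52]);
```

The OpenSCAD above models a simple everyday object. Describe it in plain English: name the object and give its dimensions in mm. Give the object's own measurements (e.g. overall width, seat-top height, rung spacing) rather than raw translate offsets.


A rectangular picture frame lying in the x–z plane (depth along y). The opening is 355 mm wide (x) by 584 mm tall (z), surrounded by a border 52 mm wide on all four sides. The frame is 30 mm deep and is made of two full-height vertical stiles with two horizontal rails fitted between them.


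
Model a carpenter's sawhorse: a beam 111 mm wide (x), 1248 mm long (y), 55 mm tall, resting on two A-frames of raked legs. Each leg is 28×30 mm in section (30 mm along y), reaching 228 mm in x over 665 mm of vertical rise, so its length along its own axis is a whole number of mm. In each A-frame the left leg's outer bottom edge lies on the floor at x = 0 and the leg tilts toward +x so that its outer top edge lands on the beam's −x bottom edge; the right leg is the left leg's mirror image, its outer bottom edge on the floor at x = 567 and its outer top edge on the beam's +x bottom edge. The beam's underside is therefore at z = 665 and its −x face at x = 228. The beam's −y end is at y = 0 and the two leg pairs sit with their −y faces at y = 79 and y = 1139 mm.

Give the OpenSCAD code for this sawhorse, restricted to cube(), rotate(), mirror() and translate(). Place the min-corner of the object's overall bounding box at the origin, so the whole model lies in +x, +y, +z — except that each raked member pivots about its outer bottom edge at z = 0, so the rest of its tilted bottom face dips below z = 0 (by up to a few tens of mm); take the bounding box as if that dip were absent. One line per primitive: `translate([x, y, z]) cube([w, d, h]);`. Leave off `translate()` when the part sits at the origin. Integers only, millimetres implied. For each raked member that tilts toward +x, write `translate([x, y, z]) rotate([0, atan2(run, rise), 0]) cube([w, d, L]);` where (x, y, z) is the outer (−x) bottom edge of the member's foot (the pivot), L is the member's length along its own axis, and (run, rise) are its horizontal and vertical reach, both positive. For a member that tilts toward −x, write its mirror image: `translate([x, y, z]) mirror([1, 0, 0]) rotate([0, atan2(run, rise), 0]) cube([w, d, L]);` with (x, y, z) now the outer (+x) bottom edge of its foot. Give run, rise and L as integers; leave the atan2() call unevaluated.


translate([228, 0, 665]) cube([111, 1248, 55]);
translate([0, 79, 0]) rotate([0, atan2(228, 665), 0]) cube([28, 30, 703]);
translate([567, 79, 0]) mirror([1, 0, 0]) rotate([0, atan2(228, 665), 0]) cube([28, 30, 703]);
translate([0, 1139, 0]) rotate([0, atan2(228, 665), 0]) cube([28, 30, 703]);
translate([567, 1139, 0]) mirror([1, 0, 0]) rotate([0, atan2(228, 665), 0]) cube([28, 30, 703]);


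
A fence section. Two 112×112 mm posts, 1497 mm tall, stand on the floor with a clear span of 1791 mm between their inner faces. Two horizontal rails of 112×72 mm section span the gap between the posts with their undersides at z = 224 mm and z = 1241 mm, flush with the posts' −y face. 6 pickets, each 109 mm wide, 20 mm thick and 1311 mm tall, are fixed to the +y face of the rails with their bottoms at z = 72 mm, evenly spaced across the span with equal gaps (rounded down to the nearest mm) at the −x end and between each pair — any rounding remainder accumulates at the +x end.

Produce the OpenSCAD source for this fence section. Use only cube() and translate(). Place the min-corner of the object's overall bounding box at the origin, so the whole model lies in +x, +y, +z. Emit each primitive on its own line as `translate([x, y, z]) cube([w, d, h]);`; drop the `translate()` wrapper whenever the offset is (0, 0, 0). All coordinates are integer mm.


cube([112, 112, 1497]);
translate([1903, 0, 0]) cube([112, 112, 1497]);
translate([112, 0, 224]) cube([1791, 112, 72]);
translate([112, 0, 1241]) cube([1791, 112, 72]);
translate([274, 112, 72]) cube([109, 20, 1311]);
translate([545, 112, 72]) cube([109, 20, 1311]);
translate([816, 112, 72]) cube([109, 20, 1311]);
translate([1087, 112, 72]) cube([109, 20, 1311]);
translate([1358, 112, 72]) cube([109, 20, 1311]);
translate([1629, 112, 72]) cube([109, 20, 1311]);
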